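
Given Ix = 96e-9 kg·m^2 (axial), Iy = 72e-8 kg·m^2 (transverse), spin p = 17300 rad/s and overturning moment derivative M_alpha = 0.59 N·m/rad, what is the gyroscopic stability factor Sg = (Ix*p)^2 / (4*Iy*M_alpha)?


Sg = Ix^2 * p^2 / (4 * Iy * M_alpha) = (96e-9)^2 * 17300^2 / (4 * 72e-8 * 0.59) = 1.623

1.623


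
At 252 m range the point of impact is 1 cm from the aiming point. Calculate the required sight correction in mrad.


1 mrad subtends 1 cm per 10 m of range, so adj = error_cm / (dist_m / 10) = 1 / (252/10) = 0.03968 mrad

0.03968 mrad


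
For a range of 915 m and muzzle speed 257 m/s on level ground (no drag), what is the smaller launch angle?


sin(2*theta) = R*g/v0^2 = 915*9.81/257^2 = 0.135901, theta = arcsin(0.135901)/2 = 3.905°

3.905 degrees


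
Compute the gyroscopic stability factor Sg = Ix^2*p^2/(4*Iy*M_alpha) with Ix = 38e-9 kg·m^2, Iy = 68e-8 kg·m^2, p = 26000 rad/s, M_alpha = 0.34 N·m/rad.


Sg = Ix^2 * p^2 / (4 * Iy * M_alpha) = (38e-9)^2 * 26000^2 / (4 * 68e-8 * 0.34) = 1.056

1.056


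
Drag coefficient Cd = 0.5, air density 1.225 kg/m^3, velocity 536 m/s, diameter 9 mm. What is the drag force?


A = pi*(d/2)^2 = pi*(9/2000)^2 = 6.36173e-05 m^2
Fd = 0.5*Cd*rho*A*v^2 = 0.5*0.5*1.225*6.36173e-05*536^2 = 5.597 N

5.597 N


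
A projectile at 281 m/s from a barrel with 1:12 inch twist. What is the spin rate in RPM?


twist_m = 12*0.0254 = 0.3048 m
spin = v/twist = 281/0.3048 = 921.916 rev/s
RPM = spin*60 = 921.916*60 ≈ 55315 RPM

55315 RPM


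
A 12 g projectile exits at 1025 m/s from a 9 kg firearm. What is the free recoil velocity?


v_recoil = m_p * v_p / m_gun = 0.012 * 1025 / 9 = 1.367 m/s

1.367 m/s


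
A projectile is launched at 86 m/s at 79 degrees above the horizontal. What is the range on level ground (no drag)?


R = v0^2 * sin(2*theta) / g = 86^2 * sin(2*79°) / 9.81 = 282.4 m

282.4 m


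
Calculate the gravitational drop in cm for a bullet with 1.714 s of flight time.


drop = 0.5*g*t^2 = 0.5*9.81*1.714^2 = 14.4099 m ≈ 1441 cm

1441 cm


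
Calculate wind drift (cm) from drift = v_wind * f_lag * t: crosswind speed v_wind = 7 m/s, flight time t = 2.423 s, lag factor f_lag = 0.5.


drift = v_wind * lag * t = 7 * 0.5 * 2.423 = 8.4805 m ≈ 848 cm

848 cm


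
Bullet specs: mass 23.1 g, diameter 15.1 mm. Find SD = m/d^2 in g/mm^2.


SD = m/d^2 = 23.1/15.1^2 = 0.1013 g/mm^2

0.1013 g/mm^2


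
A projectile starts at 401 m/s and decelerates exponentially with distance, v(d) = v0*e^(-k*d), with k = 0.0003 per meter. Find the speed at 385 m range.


v = v0*exp(-k*d) = 401*exp(-0.0003*385) = 357.3 m/s

357.3 m/s


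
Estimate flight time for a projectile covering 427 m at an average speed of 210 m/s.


t = d/v = 427/210 = 2.033 s

2.033 s


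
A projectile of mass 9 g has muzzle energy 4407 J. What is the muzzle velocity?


v = sqrt(2*E/m) = sqrt(2*4407/0.009) = 989.6 m/s

989.6 m/s


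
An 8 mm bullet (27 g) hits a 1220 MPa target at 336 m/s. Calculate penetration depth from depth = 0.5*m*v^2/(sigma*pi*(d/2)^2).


A = pi*(d/2)^2 = pi*(8/2)^2 = 50.2655 mm^2
E = 0.5*m*v^2 = 0.5*0.027*336^2 = 1524.1 J
depth = E/(sigma*A) = 1524.1 J / (1220 MPa * 50.2655 mm^2) = 1524.1/(1220 * 50.2655) m = 0.0248532 m ≈ 24.85 mm

24.85 mm


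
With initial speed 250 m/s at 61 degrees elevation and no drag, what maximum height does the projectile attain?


H = (v0*sin(theta))^2 / (2g) = (250*sin(61°))^2 / (2*9.81) = 2437 m

2437 m


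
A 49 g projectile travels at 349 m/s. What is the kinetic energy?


E = 0.5*m*v^2 = 0.5*0.049*349^2 = 2984 J

2984 J


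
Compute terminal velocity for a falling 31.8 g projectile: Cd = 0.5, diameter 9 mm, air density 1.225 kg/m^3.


A = pi*(d/2)^2 = pi*(9/2000)^2 = 6.36173e-05 m^2
vt = sqrt(2mg/(Cd*rho*A)) = sqrt(2*0.0318*9.81/(0.5 * 1.225 * 6.36173e-05)) = 126.5 m/s

126.5 m/s


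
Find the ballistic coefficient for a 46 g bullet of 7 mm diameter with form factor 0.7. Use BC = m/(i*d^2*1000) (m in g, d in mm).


BC = m/(i*d^2*1000) = 46/(0.7 * 7^2 * 1000) = 0.001341

0.001341


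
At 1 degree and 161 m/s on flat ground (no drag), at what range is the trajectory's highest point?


R = v0^2*sin(2*theta)/g = 161^2*sin(2*1°)/9.81 = 92.2151 m
apex_dist = R/2 = 92.2151/2 = 46.11 m

46.11 m


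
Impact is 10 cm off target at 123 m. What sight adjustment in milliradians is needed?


1 mrad subtends 1 cm per 10 m of range, so adj = error_cm / (dist_m / 10) = 10 / (123/10) = 0.813 mrad

0.813 mrad


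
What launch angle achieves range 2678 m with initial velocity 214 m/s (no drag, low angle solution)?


sin(2*theta) = R*g/v0^2 = 2678*9.81/214^2 = 0.573657, theta = arcsin(0.573657)/2 = 17.5°

17.5 degrees


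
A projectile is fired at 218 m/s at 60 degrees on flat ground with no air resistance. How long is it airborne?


T = 2*v0*sin(theta)/g = 2*218*sin(60°)/9.81 = 38.49 s

38.49 s


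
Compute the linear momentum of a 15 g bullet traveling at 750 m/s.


p = m*v = 0.015*750 = 11.25 kg·m/s

11.25 kg·m/s


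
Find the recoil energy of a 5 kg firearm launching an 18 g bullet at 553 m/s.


v_r = m_p*v_p/m_gun = 0.018*553/5 = 1.9908 m/s, E_r = 0.5*m_gun*v_r^2 = 0.5*5*1.9908^2 = 9.908 J

9.908 J


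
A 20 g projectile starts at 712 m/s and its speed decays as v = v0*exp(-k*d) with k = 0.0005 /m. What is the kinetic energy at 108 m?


v = v0*exp(-k*d) = 712*exp(-0.0005*108) = 674.572 m/s
E = 0.5*m*v^2 = 0.5*0.02*674.572^2 = 4550 J

4550 J


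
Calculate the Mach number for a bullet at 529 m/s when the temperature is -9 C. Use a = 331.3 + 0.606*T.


a = 331.3 + 0.606*(-9) = 325.846 m/s
M = v/a = 529/325.846 = 1.623

1.623


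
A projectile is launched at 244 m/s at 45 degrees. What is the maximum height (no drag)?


H = (v0*sin(theta))^2 / (2g) = (244*sin(45°))^2 / (2*9.81) = 1517 m

1517 m


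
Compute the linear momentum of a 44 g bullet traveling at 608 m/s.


p = m*v = 0.044*608 = 26.75 kg·m/s

26.75 kg·m/s


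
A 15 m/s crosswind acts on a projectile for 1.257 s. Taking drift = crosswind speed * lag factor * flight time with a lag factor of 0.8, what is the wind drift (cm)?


drift = v_wind * lag * t = 15 * 0.8 * 1.257 = 15.084 m ≈ 1508 cm

1508 cm


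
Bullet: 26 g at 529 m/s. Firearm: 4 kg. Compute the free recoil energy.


v_r = m_p*v_p/m_gun = 0.026*529/4 = 3.4385 m/s, E_r = 0.5*m_gun*v_r^2 = 0.5*4*3.4385^2 = 23.65 J

23.65 J


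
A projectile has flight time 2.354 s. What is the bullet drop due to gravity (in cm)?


drop = 0.5*g*t^2 = 0.5*9.81*2.354^2 = 27.1802 m ≈ 2718 cm

2718 cm


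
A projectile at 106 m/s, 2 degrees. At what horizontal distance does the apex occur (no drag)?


R = v0^2*sin(2*theta)/g = 106^2*sin(2*2°)/9.81 = 79.8964 m
apex_dist = R/2 = 79.8964/2 = 39.95 m

39.95 m


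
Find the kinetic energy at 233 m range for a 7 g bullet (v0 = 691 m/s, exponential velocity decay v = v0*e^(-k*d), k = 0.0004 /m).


v = v0*exp(-k*d) = 691*exp(-0.0004*233) = 629.509 m/s
E = 0.5*m*v^2 = 0.5*0.007*629.509^2 = 1387 J

1387 J


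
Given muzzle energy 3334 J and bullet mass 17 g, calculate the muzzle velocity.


v = sqrt(2*E/m) = sqrt(2*3334/0.017) = 626.3 m/s

626.3 m/s


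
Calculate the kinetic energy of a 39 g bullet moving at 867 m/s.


E = 0.5*m*v^2 = 0.5*0.039*867^2 = 14658 J

14658 J


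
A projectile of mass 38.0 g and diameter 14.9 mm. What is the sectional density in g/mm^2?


SD = m/d^2 = 38.0/14.9^2 = 0.1712 g/mm^2

0.1712 g/mm^2


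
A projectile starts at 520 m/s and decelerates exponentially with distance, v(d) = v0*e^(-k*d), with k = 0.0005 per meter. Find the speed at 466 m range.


v = v0*exp(-k*d) = 520*exp(-0.0005*466) = 411.9 m/s

411.9 m/s


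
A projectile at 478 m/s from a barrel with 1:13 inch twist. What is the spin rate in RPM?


twist_m = 13*0.0254 = 0.3302 m
spin = v/twist = 478/0.3302 = 1447.608 rev/s
RPM = spin*60 = 1447.608*60 ≈ 86856 RPM

86856 RPM


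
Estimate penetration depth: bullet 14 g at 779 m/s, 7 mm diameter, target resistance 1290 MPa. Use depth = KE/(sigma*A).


A = pi*(d/2)^2 = pi*(7/2)^2 = 38.4845 mm^2
E = 0.5*m*v^2 = 0.5*0.014*779^2 = 4247.89 J
depth = E/(sigma*A) = 4247.89 J / (1290 MPa * 38.4845 mm^2) = 4247.89/(1290 * 38.4845) m = 0.0855652 m ≈ 85.57 mm

85.57 mm


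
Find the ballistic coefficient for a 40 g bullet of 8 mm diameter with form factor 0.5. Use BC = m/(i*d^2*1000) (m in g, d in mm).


BC = m/(i*d^2*1000) = 40/(0.5 * 8^2 * 1000) = 0.00125

0.00125


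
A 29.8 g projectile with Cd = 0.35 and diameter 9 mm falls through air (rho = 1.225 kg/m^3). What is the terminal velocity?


A = pi*(d/2)^2 = pi*(9/2000)^2 = 6.36173e-05 m^2
vt = sqrt(2mg/(Cd*rho*A)) = sqrt(2*0.0298*9.81/(0.35 * 1.225 * 6.36173e-05)) = 146.4 m/s

146.4 m/s


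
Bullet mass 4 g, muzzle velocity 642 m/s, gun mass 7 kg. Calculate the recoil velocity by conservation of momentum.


v_recoil = m_p * v_p / m_gun = 0.004 * 642 / 7 = 0.3669 m/s

0.3669 m/s


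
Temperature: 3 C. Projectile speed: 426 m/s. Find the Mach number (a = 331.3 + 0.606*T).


a = 331.3 + 0.606*(3) = 333.118 m/s
M = v/a = 426/333.118 = 1.279

1.279


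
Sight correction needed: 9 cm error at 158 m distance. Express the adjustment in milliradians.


1 mrad subtends 1 cm per 10 m of range, so adj = error_cm / (dist_m / 10) = 9 / (158/10) = 0.5696 mrad

0.5696 mrad


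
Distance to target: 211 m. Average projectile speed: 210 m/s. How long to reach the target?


t = d/v = 211/210 = 1.005 s

1.005 s


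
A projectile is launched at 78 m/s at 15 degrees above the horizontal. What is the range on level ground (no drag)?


R = v0^2 * sin(2*theta) / g = 78^2 * sin(2*15°) / 9.81 = 310.1 m

310.1 m


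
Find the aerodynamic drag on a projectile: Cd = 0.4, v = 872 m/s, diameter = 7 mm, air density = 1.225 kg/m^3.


A = pi*(d/2)^2 = pi*(7/2000)^2 = 3.84845e-05 m^2
Fd = 0.5*Cd*rho*A*v^2 = 0.5*0.4*1.225*3.84845e-05*872^2 = 7.169 N

7.169 N


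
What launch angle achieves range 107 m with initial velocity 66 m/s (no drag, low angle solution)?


sin(2*theta) = R*g/v0^2 = 107*9.81/66^2 = 0.240971, theta = arcsin(0.240971)/2 = 6.972°

6.972 degrees


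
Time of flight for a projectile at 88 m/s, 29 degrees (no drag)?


T = 2*v0*sin(theta)/g = 2*88*sin(29°)/9.81 = 8.698 s

8.698 s


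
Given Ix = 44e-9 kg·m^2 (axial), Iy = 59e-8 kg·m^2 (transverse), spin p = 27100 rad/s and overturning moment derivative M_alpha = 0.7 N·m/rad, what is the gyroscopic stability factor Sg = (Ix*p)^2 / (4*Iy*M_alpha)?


Sg = Ix^2 * p^2 / (4 * Iy * M_alpha) = (44e-9)^2 * 27100^2 / (4 * 59e-8 * 0.7) = 0.8607

0.8607


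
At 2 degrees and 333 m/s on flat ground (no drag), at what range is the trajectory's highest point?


R = v0^2*sin(2*theta)/g = 333^2*sin(2*2°)/9.81 = 788.504 m
apex_dist = R/2 = 788.504/2 = 394.3 m

394.3 m


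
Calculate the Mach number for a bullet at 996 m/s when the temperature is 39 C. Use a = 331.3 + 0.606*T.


a = 331.3 + 0.606*(39) = 354.934 m/s
M = v/a = 996/354.934 = 2.806

2.806


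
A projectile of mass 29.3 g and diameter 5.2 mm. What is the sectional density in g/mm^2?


SD = m/d^2 = 29.3/5.2^2 = 1.084 g/mm^2

1.084 g/mm^2


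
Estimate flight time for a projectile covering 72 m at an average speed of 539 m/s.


t = d/v = 72/539 = 0.1336 s

0.1336 s


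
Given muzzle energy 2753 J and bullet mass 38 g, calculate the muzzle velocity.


v = sqrt(2*E/m) = sqrt(2*2753/0.038) = 380.7 m/s

380.7 m/s


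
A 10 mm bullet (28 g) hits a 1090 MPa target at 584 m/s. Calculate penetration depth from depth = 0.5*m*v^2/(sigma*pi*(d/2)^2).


A = pi*(d/2)^2 = pi*(10/2)^2 = 78.5398 mm^2
E = 0.5*m*v^2 = 0.5*0.028*584^2 = 4774.78 J
depth = E/(sigma*A) = 4774.78 J / (1090 MPa * 78.5398 mm^2) = 4774.78/(1090 * 78.5398) m = 0.0557747 m ≈ 55.77 mm

55.77 mm


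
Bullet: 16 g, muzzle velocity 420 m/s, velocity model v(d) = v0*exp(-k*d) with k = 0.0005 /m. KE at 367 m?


v = v0*exp(-k*d) = 420*exp(-0.0005*367) = 349.588 m/s
E = 0.5*m*v^2 = 0.5*0.016*349.588^2 = 977.7 J

977.7 J


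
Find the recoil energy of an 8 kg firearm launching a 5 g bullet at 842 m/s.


v_r = m_p*v_p/m_gun = 0.005*842/8 = 0.52625 m/s, E_r = 0.5*m_gun*v_r^2 = 0.5*8*0.52625^2 = 1.108 J

1.108 J


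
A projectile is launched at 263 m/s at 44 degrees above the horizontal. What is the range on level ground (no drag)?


R = v0^2 * sin(2*theta) / g = 263^2 * sin(2*44°) / 9.81 = 7047 m

7047 m


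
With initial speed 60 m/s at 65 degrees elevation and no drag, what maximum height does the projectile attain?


H = (v0*sin(theta))^2 / (2g) = (60*sin(65°))^2 / (2*9.81) = 150.7 m

150.7 m


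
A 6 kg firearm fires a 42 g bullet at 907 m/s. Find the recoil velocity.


v_recoil = m_p * v_p / m_gun = 0.042 * 907 / 6 = 6.349 m/s

6.349 m/s


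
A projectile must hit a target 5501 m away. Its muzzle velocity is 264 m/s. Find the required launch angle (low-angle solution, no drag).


sin(2*theta) = R*g/v0^2 = 5501*9.81/264^2 = 0.774288, theta = arcsin(0.774288)/2 = 25.37°

25.37 degrees


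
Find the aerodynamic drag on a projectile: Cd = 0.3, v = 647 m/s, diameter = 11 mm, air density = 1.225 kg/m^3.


A = pi*(d/2)^2 = pi*(11/2000)^2 = 9.50332e-05 m^2
Fd = 0.5*Cd*rho*A*v^2 = 0.5*0.3*1.225*9.50332e-05*647^2 = 7.31 N

7.31 N


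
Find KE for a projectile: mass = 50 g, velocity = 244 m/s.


E = 0.5*m*v^2 = 0.5*0.05*244^2 = 1488 J

1488 J


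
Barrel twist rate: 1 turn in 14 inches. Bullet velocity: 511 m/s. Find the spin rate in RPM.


twist_m = 14*0.0254 = 0.3556 m
spin = v/twist = 511/0.3556 = 1437.008 rev/s
RPM = spin*60 = 1437.008*60 ≈ 86220 RPM

86220 RPM


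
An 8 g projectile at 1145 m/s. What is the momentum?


p = m*v = 0.008*1145 = 9.16 kg·m/s

9.16 kg·m/s


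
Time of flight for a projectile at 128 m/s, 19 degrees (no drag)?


T = 2*v0*sin(theta)/g = 2*128*sin(19°)/9.81 = 8.496 s

8.496 s


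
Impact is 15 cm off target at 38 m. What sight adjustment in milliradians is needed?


1 mrad subtends 1 cm per 10 m of range, so adj = error_cm / (dist_m / 10) = 15 / (38/10) = 3.947 mrad

3.947 mrad


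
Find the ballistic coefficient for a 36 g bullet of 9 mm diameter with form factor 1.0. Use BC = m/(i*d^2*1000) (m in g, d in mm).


BC = m/(i*d^2*1000) = 36/(1.0 * 9^2 * 1000) = 0.0004444

0.0004444


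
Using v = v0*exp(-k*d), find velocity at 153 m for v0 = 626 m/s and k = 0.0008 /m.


v = v0*exp(-k*d) = 626*exp(-0.0008*153) = 553.9 m/s

553.9 m/s


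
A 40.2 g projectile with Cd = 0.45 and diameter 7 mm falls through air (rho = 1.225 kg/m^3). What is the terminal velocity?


A = pi*(d/2)^2 = pi*(7/2000)^2 = 3.84845e-05 m^2
vt = sqrt(2mg/(Cd*rho*A)) = sqrt(2*0.0402*9.81/(0.45 * 1.225 * 3.84845e-05)) = 192.8 m/s

192.8 m/s


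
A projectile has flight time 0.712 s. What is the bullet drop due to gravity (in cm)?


drop = 0.5*g*t^2 = 0.5*9.81*0.712^2 = 2.48656 m ≈ 248.7 cm

248.7 cm


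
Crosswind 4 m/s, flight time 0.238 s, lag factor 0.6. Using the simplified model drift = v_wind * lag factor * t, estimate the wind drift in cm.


drift = v_wind * lag * t = 4 * 0.6 * 0.238 = 0.5712 m ≈ 57.12 cm

57.12 cm


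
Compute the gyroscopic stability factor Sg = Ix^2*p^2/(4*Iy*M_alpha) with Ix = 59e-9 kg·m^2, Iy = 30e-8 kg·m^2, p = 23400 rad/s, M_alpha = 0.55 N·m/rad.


Sg = Ix^2 * p^2 / (4 * Iy * M_alpha) = (59e-9)^2 * 23400^2 / (4 * 30e-8 * 0.55) = 2.888

2.888


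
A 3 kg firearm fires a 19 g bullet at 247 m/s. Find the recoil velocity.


v_recoil = m_p * v_p / m_gun = 0.019 * 247 / 3 = 1.564 m/s

1.564 m/s


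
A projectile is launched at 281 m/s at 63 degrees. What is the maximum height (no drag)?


H = (v0*sin(theta))^2 / (2g) = (281*sin(63°))^2 / (2*9.81) = 3195 m

3195 m


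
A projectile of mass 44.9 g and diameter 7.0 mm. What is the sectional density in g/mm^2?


SD = m/d^2 = 44.9/7.0^2 = 0.9163 g/mm^2

0.9163 g/mm^2


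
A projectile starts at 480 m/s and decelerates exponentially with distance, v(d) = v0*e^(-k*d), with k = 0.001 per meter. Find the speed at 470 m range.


v = v0*exp(-k*d) = 480*exp(-0.001*470) = 300 m/s

300 m/s


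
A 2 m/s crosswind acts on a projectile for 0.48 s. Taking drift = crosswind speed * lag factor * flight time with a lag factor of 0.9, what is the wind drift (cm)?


drift = v_wind * lag * t = 2 * 0.9 * 0.48 = 0.864 m ≈ 86.4 cm

86.4 cm


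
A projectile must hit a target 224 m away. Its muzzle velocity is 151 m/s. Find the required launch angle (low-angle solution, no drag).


sin(2*theta) = R*g/v0^2 = 224*9.81/151^2 = 0.0963747, theta = arcsin(0.0963747)/2 = 2.765°

2.765 degrees


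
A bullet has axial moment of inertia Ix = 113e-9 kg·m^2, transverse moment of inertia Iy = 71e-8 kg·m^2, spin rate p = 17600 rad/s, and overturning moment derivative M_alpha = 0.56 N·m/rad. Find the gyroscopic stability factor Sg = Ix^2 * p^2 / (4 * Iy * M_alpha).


Sg = Ix^2 * p^2 / (4 * Iy * M_alpha) = (113e-9)^2 * 17600^2 / (4 * 71e-8 * 0.56) = 2.487

2.487


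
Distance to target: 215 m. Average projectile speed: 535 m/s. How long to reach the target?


t = d/v = 215/535 = 0.4019 s

0.4019 s


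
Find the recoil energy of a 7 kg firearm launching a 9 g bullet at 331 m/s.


v_r = m_p*v_p/m_gun = 0.009*331/7 = 0.425571 m/s, E_r = 0.5*m_gun*v_r^2 = 0.5*7*0.425571^2 = 0.6339 J

0.6339 J


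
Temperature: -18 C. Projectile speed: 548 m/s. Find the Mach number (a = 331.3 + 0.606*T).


a = 331.3 + 0.606*(-18) = 320.392 m/s
M = v/a = 548/320.392 = 1.71

1.71


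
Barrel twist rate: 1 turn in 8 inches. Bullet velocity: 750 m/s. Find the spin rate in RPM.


twist_m = 8*0.0254 = 0.2032 m
spin = v/twist = 750/0.2032 = 3690.945 rev/s
RPM = spin*60 = 3690.945*60 ≈ 221457 RPM

221457 RPM


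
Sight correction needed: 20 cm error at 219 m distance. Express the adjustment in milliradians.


1 mrad subtends 1 cm per 10 m of range, so adj = error_cm / (dist_m / 10) = 20 / (219/10) = 0.9132 mrad

0.9132 mrad


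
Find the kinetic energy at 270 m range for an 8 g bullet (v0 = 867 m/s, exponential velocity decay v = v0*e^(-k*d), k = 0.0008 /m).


v = v0*exp(-k*d) = 867*exp(-0.0008*270) = 698.573 m/s
E = 0.5*m*v^2 = 0.5*0.008*698.573^2 = 1952 J

1952 J


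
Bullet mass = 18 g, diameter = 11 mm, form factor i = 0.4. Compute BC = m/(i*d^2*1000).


BC = m/(i*d^2*1000) = 18/(0.4 * 11^2 * 1000) = 0.0003719

0.0003719


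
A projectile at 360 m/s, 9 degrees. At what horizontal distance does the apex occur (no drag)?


R = v0^2*sin(2*theta)/g = 360^2*sin(2*9°)/9.81 = 4082.43 m
apex_dist = R/2 = 4082.43/2 = 2041 m

2041 m


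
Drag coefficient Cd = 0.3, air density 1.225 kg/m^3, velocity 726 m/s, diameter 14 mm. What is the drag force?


A = pi*(d/2)^2 = pi*(14/2000)^2 = 1.53938e-04 m^2
Fd = 0.5*Cd*rho*A*v^2 = 0.5*0.3*1.225*1.53938e-04*726^2 = 14.91 N

14.91 N


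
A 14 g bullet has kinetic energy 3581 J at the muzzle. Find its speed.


v = sqrt(2*E/m) = sqrt(2*3581/0.014) = 715.2 m/s

715.2 m/s


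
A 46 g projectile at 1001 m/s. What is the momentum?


p = m*v = 0.046*1001 = 46.05 kg·m/s

46.05 kg·m/s


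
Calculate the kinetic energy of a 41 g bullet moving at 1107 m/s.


E = 0.5*m*v^2 = 0.5*0.041*1107^2 = 25122 J

25122 J


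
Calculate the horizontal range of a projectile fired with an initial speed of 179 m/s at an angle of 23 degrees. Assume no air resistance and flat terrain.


R = v0^2 * sin(2*theta) / g = 179^2 * sin(2*23°) / 9.81 = 2349 m

2349 m


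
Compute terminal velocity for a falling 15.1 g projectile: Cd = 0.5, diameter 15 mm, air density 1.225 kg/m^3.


A = pi*(d/2)^2 = pi*(15/2000)^2 = 1.76715e-04 m^2
vt = sqrt(2mg/(Cd*rho*A)) = sqrt(2*0.0151*9.81/(0.5 * 1.225 * 1.76715e-04)) = 52.32 m/s

52.32 m/s


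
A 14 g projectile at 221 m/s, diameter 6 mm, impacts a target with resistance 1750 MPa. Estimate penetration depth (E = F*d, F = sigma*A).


A = pi*(d/2)^2 = pi*(6/2)^2 = 28.2743 mm^2
E = 0.5*m*v^2 = 0.5*0.014*221^2 = 341.887 J
depth = E/(sigma*A) = 341.887 J / (1750 MPa * 28.2743 mm^2) = 341.887/(1750 * 28.2743) m = 0.00690959 m ≈ 6.91 mm

6.91 mm


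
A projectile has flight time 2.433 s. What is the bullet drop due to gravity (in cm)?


drop = 0.5*g*t^2 = 0.5*9.81*2.433^2 = 29.0351 m ≈ 2904 cm

2904 cm


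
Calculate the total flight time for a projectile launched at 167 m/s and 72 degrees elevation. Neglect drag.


T = 2*v0*sin(theta)/g = 2*167*sin(72°)/9.81 = 32.38 s

32.38 s


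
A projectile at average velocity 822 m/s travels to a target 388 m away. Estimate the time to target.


t = d/v = 388/822 = 0.472 s

0.472 s


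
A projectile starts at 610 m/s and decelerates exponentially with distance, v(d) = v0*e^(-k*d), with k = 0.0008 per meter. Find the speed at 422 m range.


v = v0*exp(-k*d) = 610*exp(-0.0008*422) = 435.2 m/s

435.2 m/s


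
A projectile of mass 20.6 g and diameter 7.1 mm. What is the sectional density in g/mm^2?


SD = m/d^2 = 20.6/7.1^2 = 0.4086 g/mm^2

0.4086 g/mm^2


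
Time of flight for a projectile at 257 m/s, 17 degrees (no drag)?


T = 2*v0*sin(theta)/g = 2*257*sin(17°)/9.81 = 15.32 s

15.32 s


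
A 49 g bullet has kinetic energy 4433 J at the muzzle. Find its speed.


v = sqrt(2*E/m) = sqrt(2*4433/0.049) = 425.4 m/s

425.4 m/s


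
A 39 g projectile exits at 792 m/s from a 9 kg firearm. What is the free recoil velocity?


v_recoil = m_p * v_p / m_gun = 0.039 * 792 / 9 = 3.432 m/s

3.432 m/s


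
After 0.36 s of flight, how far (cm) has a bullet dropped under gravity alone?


drop = 0.5*g*t^2 = 0.5*9.81*0.36^2 = 0.635688 m ≈ 63.57 cm

63.57 cm


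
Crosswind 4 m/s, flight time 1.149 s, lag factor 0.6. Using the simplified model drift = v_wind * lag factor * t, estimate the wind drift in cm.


drift = v_wind * lag * t = 4 * 0.6 * 1.149 = 2.7576 m ≈ 275.8 cm

275.8 cm


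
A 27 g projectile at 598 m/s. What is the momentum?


p = m*v = 0.027*598 = 16.15 kg·m/s

16.15 kg·m/s


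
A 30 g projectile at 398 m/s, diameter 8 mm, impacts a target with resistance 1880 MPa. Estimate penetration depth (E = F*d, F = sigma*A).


A = pi*(d/2)^2 = pi*(8/2)^2 = 50.2655 mm^2
E = 0.5*m*v^2 = 0.5*0.03*398^2 = 2376.06 J
depth = E/(sigma*A) = 2376.06 J / (1880 MPa * 50.2655 mm^2) = 2376.06/(1880 * 50.2655) m = 0.0251437 m ≈ 25.14 mm

25.14 mm


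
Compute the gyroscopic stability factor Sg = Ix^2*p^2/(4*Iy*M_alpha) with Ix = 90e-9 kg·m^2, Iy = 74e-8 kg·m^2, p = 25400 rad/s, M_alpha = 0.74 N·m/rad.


Sg = Ix^2 * p^2 / (4 * Iy * M_alpha) = (90e-9)^2 * 25400^2 / (4 * 74e-8 * 0.74) = 2.386

2.386


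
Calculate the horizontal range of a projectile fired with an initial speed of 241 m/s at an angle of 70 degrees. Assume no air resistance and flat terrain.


R = v0^2 * sin(2*theta) / g = 241^2 * sin(2*70°) / 9.81 = 3806 m

3806 m


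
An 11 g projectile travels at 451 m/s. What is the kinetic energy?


E = 0.5*m*v^2 = 0.5*0.011*451^2 = 1119 J

1119 J


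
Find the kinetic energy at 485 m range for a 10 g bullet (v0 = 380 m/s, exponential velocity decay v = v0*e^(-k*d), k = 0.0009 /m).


v = v0*exp(-k*d) = 380*exp(-0.0009*485) = 245.592 m/s
E = 0.5*m*v^2 = 0.5*0.01*245.592^2 = 301.6 J

301.6 J


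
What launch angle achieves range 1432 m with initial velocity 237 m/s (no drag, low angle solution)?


sin(2*theta) = R*g/v0^2 = 1432*9.81/237^2 = 0.250101, theta = arcsin(0.250101)/2 = 7.242°

7.242 degrees


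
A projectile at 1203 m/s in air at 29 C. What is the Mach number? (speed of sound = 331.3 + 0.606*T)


a = 331.3 + 0.606*(29) = 348.874 m/s
M = v/a = 1203/348.874 = 3.448

3.448


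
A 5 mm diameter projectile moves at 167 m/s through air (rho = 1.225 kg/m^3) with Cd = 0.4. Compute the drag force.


A = pi*(d/2)^2 = pi*(5/2000)^2 = 1.96350e-05 m^2
Fd = 0.5*Cd*rho*A*v^2 = 0.5*0.4*1.225*1.96350e-05*167^2 = 0.1342 N

0.1342 N


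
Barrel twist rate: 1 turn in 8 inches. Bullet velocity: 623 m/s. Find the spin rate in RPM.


twist_m = 8*0.0254 = 0.2032 m
spin = v/twist = 623/0.2032 = 3065.945 rev/s
RPM = spin*60 = 3065.945*60 ≈ 183957 RPM

183957 RPM


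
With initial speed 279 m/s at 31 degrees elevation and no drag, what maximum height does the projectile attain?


H = (v0*sin(theta))^2 / (2g) = (279*sin(31°))^2 / (2*9.81) = 1052 m

1052 m


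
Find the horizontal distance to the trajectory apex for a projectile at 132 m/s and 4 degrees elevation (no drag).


R = v0^2*sin(2*theta)/g = 132^2*sin(2*4°)/9.81 = 247.192 m
apex_dist = R/2 = 247.192/2 = 123.6 m

123.6 m


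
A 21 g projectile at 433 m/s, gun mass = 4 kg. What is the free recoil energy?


v_r = m_p*v_p/m_gun = 0.021*433/4 = 2.27325 m/s, E_r = 0.5*m_gun*v_r^2 = 0.5*4*2.27325^2 = 10.34 J

10.34 J


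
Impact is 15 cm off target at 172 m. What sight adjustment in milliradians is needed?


1 mrad subtends 1 cm per 10 m of range, so adj = error_cm / (dist_m / 10) = 15 / (172/10) = 0.8721 mrad

0.8721 mrad


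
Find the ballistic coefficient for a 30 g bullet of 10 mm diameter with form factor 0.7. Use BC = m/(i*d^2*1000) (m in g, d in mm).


BC = m/(i*d^2*1000) = 30/(0.7 * 10^2 * 1000) = 0.0004286

0.0004286


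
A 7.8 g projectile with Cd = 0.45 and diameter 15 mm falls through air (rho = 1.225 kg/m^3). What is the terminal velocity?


A = pi*(d/2)^2 = pi*(15/2000)^2 = 1.76715e-04 m^2
vt = sqrt(2mg/(Cd*rho*A)) = sqrt(2*0.0078*9.81/(0.45 * 1.225 * 1.76715e-04)) = 39.64 m/s

39.64 m/s


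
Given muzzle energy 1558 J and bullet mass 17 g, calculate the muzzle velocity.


v = sqrt(2*E/m) = sqrt(2*1558/0.017) = 428.1 m/s

428.1 m/s


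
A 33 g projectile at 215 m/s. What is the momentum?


p = m*v = 0.033*215 = 7.095 kg·m/s

7.095 kg·m/s


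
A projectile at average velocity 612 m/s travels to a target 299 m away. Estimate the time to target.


t = d/v = 299/612 = 0.4886 s

0.4886 s


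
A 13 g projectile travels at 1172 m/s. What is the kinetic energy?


E = 0.5*m*v^2 = 0.5*0.013*1172^2 = 8928 J

8928 J


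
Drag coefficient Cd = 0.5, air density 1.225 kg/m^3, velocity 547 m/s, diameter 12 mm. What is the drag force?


A = pi*(d/2)^2 = pi*(12/2000)^2 = 1.13097e-04 m^2
Fd = 0.5*Cd*rho*A*v^2 = 0.5*0.5*1.225*1.13097e-04*547^2 = 10.36 N

10.36 N


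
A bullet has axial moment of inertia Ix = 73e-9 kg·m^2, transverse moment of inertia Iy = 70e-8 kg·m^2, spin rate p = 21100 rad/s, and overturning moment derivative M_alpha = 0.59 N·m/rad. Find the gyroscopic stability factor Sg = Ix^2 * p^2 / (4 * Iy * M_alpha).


Sg = Ix^2 * p^2 / (4 * Iy * M_alpha) = (73e-9)^2 * 21100^2 / (4 * 70e-8 * 0.59) = 1.436

1.436


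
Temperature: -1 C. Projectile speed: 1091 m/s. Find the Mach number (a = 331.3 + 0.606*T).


a = 331.3 + 0.606*(-1) = 330.694 m/s
M = v/a = 1091/330.694 = 3.299

3.299


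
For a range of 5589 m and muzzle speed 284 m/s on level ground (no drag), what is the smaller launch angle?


sin(2*theta) = R*g/v0^2 = 5589*9.81/284^2 = 0.679777, theta = arcsin(0.679777)/2 = 21.41°

21.41 degrees


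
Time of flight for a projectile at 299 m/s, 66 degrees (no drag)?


T = 2*v0*sin(theta)/g = 2*299*sin(66°)/9.81 = 55.69 s

55.69 s


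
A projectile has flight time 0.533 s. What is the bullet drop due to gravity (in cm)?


drop = 0.5*g*t^2 = 0.5*9.81*0.533^2 = 1.39346 m ≈ 139.3 cm

139.3 cm


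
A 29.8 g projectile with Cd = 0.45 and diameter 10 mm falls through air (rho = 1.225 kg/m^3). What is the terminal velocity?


A = pi*(d/2)^2 = pi*(10/2000)^2 = 7.85398e-05 m^2
vt = sqrt(2mg/(Cd*rho*A)) = sqrt(2*0.0298*9.81/(0.45 * 1.225 * 7.85398e-05)) = 116.2 m/s

116.2 m/s


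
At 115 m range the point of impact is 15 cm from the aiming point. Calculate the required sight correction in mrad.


1 mrad subtends 1 cm per 10 m of range, so adj = error_cm / (dist_m / 10) = 15 / (115/10) = 1.304 mrad

1.304 mrad


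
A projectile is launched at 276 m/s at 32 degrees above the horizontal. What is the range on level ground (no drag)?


R = v0^2 * sin(2*theta) / g = 276^2 * sin(2*32°) / 9.81 = 6979 m

6979 m


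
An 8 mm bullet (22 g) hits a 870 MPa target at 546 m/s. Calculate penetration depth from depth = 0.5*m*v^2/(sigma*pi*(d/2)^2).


A = pi*(d/2)^2 = pi*(8/2)^2 = 50.2655 mm^2
E = 0.5*m*v^2 = 0.5*0.022*546^2 = 3279.28 J
depth = E/(sigma*A) = 3279.28 J / (870 MPa * 50.2655 mm^2) = 3279.28/(870 * 50.2655) m = 0.0749875 m ≈ 74.99 mm

74.99 mm


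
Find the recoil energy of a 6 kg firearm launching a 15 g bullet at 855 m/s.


v_r = m_p*v_p/m_gun = 0.015*855/6 = 2.1375 m/s, E_r = 0.5*m_gun*v_r^2 = 0.5*6*2.1375^2 = 13.71 J

13.71 J


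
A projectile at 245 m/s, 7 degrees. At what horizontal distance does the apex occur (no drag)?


R = v0^2*sin(2*theta)/g = 245^2*sin(2*7°)/9.81 = 1480.26 m
apex_dist = R/2 = 1480.26/2 = 740.1 m

740.1 m


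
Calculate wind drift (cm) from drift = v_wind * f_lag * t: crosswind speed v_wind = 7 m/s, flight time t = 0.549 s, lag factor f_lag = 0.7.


drift = v_wind * lag * t = 7 * 0.7 * 0.549 = 2.6901 m ≈ 269 cm

269 cm


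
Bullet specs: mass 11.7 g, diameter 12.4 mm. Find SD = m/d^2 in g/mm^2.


SD = m/d^2 = 11.7/12.4^2 = 0.07609 g/mm^2

0.07609 g/mm^2


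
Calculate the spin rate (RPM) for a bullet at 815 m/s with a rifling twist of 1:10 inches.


twist_m = 10*0.0254 = 0.254 m
spin = v/twist = 815/0.254 = 3208.661 rev/s
RPM = spin*60 = 3208.661*60 ≈ 192520 RPM

192520 RPM


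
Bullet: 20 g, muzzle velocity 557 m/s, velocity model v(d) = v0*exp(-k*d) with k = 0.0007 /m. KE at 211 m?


v = v0*exp(-k*d) = 557*exp(-0.0007*211) = 480.518 m/s
E = 0.5*m*v^2 = 0.5*0.02*480.518^2 = 2309 J

2309 J


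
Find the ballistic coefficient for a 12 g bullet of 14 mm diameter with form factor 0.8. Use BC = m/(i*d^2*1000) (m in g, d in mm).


BC = m/(i*d^2*1000) = 12/(0.8 * 14^2 * 1000) = 7.653e-05

7.653e-05


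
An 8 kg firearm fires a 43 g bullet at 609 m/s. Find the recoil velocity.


v_recoil = m_p * v_p / m_gun = 0.043 * 609 / 8 = 3.273 m/s

3.273 m/s


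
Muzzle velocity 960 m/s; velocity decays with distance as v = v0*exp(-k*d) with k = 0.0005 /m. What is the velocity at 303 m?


v = v0*exp(-k*d) = 960*exp(-0.0005*303) = 825 m/s

825 m/s


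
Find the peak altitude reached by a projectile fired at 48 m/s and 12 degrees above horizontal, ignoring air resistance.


H = (v0*sin(theta))^2 / (2g) = (48*sin(12°))^2 / (2*9.81) = 5.076 m

5.076 m


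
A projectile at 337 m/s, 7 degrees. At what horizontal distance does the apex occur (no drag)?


R = v0^2*sin(2*theta)/g = 337^2*sin(2*7°)/9.81 = 2800.7 m
apex_dist = R/2 = 2800.7/2 = 1400 m

1400 m


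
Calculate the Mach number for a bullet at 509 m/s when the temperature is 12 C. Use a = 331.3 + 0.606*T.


a = 331.3 + 0.606*(12) = 338.572 m/s
M = v/a = 509/338.572 = 1.503

1.503


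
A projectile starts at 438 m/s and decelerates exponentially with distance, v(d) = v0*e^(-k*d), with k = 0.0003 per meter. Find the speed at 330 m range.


v = v0*exp(-k*d) = 438*exp(-0.0003*330) = 396.7 m/s

396.7 m/s


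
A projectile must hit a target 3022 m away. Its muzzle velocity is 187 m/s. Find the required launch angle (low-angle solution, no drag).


sin(2*theta) = R*g/v0^2 = 3022*9.81/187^2 = 0.847774, theta = arcsin(0.847774)/2 = 28.99°

28.99 degrees


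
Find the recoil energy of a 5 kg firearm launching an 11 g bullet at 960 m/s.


v_r = m_p*v_p/m_gun = 0.011*960/5 = 2.112 m/s, E_r = 0.5*m_gun*v_r^2 = 0.5*5*2.112^2 = 11.15 J

11.15 J


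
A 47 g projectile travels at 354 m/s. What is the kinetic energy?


E = 0.5*m*v^2 = 0.5*0.047*354^2 = 2945 J

2945 J


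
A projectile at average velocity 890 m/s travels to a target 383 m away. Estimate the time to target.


t = d/v = 383/890 = 0.4303 s

0.4303 s


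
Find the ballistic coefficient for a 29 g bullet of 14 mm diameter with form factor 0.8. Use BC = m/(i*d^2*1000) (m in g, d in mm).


BC = m/(i*d^2*1000) = 29/(0.8 * 14^2 * 1000) = 0.0001849

0.0001849


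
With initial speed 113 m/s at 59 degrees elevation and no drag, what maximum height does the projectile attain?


H = (v0*sin(theta))^2 / (2g) = (113*sin(59°))^2 / (2*9.81) = 478.2 m

478.2 m


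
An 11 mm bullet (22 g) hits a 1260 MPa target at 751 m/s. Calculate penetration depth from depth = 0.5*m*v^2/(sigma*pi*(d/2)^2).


A = pi*(d/2)^2 = pi*(11/2)^2 = 95.0332 mm^2
E = 0.5*m*v^2 = 0.5*0.022*751^2 = 6204.01 J
depth = E/(sigma*A) = 6204.01 J / (1260 MPa * 95.0332 mm^2) = 6204.01/(1260 * 95.0332) m = 0.0518116 m ≈ 51.81 mm

51.81 mm


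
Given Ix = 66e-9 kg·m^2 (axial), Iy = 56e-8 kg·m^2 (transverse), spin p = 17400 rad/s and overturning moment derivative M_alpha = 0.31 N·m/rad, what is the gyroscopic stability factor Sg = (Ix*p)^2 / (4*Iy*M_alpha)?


Sg = Ix^2 * p^2 / (4 * Iy * M_alpha) = (66e-9)^2 * 17400^2 / (4 * 56e-8 * 0.31) = 1.899

1.899


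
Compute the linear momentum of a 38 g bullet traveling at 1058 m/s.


p = m*v = 0.038*1058 = 40.2 kg·m/s

40.2 kg·m/s


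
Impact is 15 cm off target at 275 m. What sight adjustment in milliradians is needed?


1 mrad subtends 1 cm per 10 m of range, so adj = error_cm / (dist_m / 10) = 15 / (275/10) = 0.5455 mrad

0.5455 mrad


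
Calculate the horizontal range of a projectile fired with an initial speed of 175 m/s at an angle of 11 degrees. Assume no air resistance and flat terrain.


R = v0^2 * sin(2*theta) / g = 175^2 * sin(2*11°) / 9.81 = 1169 m

1169 m


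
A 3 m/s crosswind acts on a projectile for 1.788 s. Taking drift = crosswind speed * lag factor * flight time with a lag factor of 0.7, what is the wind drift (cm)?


drift = v_wind * lag * t = 3 * 0.7 * 1.788 = 3.7548 m ≈ 375.5 cm

375.5 cm


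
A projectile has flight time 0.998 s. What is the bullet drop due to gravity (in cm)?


drop = 0.5*g*t^2 = 0.5*9.81*0.998^2 = 4.8854 m ≈ 488.5 cm

488.5 cm


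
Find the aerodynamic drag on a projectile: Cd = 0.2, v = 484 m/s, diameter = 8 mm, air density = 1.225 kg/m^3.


A = pi*(d/2)^2 = pi*(8/2000)^2 = 5.02655e-05 m^2
Fd = 0.5*Cd*rho*A*v^2 = 0.5*0.2*1.225*5.02655e-05*484^2 = 1.442 N

1.442 N


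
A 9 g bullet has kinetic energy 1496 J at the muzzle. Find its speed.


v = sqrt(2*E/m) = sqrt(2*1496/0.009) = 576.6 m/s

576.6 m/s


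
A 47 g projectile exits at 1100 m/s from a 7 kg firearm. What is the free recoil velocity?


v_recoil = m_p * v_p / m_gun = 0.047 * 1100 / 7 = 7.386 m/s

7.386 m/s


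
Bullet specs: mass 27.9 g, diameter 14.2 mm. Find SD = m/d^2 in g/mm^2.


SD = m/d^2 = 27.9/14.2^2 = 0.1384 g/mm^2

0.1384 g/mm^2


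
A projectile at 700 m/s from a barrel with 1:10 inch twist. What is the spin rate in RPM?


twist_m = 10*0.0254 = 0.254 m
spin = v/twist = 700/0.254 = 2755.906 rev/s
RPM = spin*60 = 2755.906*60 ≈ 165354 RPM

165354 RPM


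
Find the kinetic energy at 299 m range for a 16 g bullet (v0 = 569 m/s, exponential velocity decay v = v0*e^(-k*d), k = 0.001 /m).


v = v0*exp(-k*d) = 569*exp(-0.001*299) = 421.947 m/s
E = 0.5*m*v^2 = 0.5*0.016*421.947^2 = 1424 J

1424 J


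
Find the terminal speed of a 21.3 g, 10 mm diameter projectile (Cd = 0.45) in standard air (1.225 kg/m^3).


A = pi*(d/2)^2 = pi*(10/2000)^2 = 7.85398e-05 m^2
vt = sqrt(2mg/(Cd*rho*A)) = sqrt(2*0.0213*9.81/(0.45 * 1.225 * 7.85398e-05)) = 98.25 m/s

98.25 m/s


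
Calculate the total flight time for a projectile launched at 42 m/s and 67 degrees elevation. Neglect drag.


T = 2*v0*sin(theta)/g = 2*42*sin(67°)/9.81 = 7.882 s

7.882 s


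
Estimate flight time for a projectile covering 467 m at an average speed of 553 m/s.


t = d/v = 467/553 = 0.8445 s

0.8445 s


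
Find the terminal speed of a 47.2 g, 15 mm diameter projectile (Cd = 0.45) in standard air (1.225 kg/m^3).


A = pi*(d/2)^2 = pi*(15/2000)^2 = 1.76715e-04 m^2
vt = sqrt(2mg/(Cd*rho*A)) = sqrt(2*0.0472*9.81/(0.45 * 1.225 * 1.76715e-04)) = 97.5 m/s

97.5 m/s


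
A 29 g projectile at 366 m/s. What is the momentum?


p = m*v = 0.029*366 = 10.61 kg·m/s

10.61 kg·m/s


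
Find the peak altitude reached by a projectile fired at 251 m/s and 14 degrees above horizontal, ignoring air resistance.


H = (v0*sin(theta))^2 / (2g) = (251*sin(14°))^2 / (2*9.81) = 187.9 m

187.9 m


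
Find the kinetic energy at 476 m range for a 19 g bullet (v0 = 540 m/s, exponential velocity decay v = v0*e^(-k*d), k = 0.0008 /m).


v = v0*exp(-k*d) = 540*exp(-0.0008*476) = 368.99 m/s
E = 0.5*m*v^2 = 0.5*0.019*368.99^2 = 1293 J

1293 J


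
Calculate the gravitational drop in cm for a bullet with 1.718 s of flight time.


drop = 0.5*g*t^2 = 0.5*9.81*1.718^2 = 14.4772 m ≈ 1448 cm

1448 cm


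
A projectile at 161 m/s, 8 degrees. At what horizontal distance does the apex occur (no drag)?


R = v0^2*sin(2*theta)/g = 161^2*sin(2*8°)/9.81 = 728.318 m
apex_dist = R/2 = 728.318/2 = 364.2 m

364.2 m


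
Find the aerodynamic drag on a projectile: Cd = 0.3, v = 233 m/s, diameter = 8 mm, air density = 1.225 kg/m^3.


A = pi*(d/2)^2 = pi*(8/2000)^2 = 5.02655e-05 m^2
Fd = 0.5*Cd*rho*A*v^2 = 0.5*0.3*1.225*5.02655e-05*233^2 = 0.5014 N

0.5014 N


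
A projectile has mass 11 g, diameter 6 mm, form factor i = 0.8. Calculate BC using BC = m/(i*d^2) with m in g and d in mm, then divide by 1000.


BC = m/(i*d^2*1000) = 11/(0.8 * 6^2 * 1000) = 0.0003819

0.0003819


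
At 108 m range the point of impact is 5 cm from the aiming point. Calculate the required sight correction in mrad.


1 mrad subtends 1 cm per 10 m of range, so adj = error_cm / (dist_m / 10) = 5 / (108/10) = 0.463 mrad

0.463 mrad


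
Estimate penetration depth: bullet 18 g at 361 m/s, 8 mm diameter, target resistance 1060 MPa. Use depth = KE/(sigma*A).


A = pi*(d/2)^2 = pi*(8/2)^2 = 50.2655 mm^2
E = 0.5*m*v^2 = 0.5*0.018*361^2 = 1172.89 J
depth = E/(sigma*A) = 1172.89 J / (1060 MPa * 50.2655 mm^2) = 1172.89/(1060 * 50.2655) m = 0.0220131 m ≈ 22.01 mm

22.01 mm


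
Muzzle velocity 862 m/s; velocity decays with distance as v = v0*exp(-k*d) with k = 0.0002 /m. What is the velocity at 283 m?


v = v0*exp(-k*d) = 862*exp(-0.0002*283) = 814.6 m/s

814.6 m/s


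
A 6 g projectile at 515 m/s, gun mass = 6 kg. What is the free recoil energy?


v_r = m_p*v_p/m_gun = 0.006*515/6 = 0.515 m/s, E_r = 0.5*m_gun*v_r^2 = 0.5*6*0.515^2 = 0.7957 J

0.7957 J


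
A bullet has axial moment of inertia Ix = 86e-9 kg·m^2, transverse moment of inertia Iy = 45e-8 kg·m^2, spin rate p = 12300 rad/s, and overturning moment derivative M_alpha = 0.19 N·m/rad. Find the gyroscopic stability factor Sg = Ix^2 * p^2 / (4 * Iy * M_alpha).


Sg = Ix^2 * p^2 / (4 * Iy * M_alpha) = (86e-9)^2 * 12300^2 / (4 * 45e-8 * 0.19) = 3.272

3.272


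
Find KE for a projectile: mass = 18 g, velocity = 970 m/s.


E = 0.5*m*v^2 = 0.5*0.018*970^2 = 8468 J

8468 J


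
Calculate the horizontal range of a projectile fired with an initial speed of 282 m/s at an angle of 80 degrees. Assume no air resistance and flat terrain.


R = v0^2 * sin(2*theta) / g = 282^2 * sin(2*80°) / 9.81 = 2773 m

2773 m


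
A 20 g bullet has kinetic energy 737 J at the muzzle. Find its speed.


v = sqrt(2*E/m) = sqrt(2*737/0.02) = 271.5 m/s

271.5 m/s


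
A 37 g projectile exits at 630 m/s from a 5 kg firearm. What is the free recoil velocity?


v_recoil = m_p * v_p / m_gun = 0.037 * 630 / 5 = 4.662 m/s

4.662 m/s
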